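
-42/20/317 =-21/3170 = -0.01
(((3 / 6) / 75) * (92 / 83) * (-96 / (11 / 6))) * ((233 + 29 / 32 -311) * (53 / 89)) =36087276/2031425 = 17.76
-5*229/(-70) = 229/14 = 16.36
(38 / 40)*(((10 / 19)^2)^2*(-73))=-36500/6859 = -5.32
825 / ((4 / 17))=14025/4 = 3506.25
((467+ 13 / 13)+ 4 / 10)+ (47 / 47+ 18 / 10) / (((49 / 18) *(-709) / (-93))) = 11626694/24815 = 468.53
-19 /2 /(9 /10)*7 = -665/9 = -73.89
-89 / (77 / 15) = -1335/77 = -17.34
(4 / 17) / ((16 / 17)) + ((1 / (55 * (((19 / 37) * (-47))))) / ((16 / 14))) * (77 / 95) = 846537/3393400 = 0.25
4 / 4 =1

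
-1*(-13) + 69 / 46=29/2 = 14.50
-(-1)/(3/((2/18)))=1/27 = 0.04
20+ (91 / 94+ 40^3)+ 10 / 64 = 96287771/1504 = 64021.12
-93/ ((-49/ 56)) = 744/7 = 106.29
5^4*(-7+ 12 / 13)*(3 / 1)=-148125/13 = -11394.23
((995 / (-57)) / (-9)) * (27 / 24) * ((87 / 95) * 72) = 51939/361 = 143.88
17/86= 0.20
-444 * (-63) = 27972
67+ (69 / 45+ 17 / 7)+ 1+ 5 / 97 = 733457/10185 = 72.01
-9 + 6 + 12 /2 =3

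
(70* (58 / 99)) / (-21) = -1.95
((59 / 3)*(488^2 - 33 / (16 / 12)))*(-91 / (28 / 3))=-730549859/16 = -45659366.19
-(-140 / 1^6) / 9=140/9 = 15.56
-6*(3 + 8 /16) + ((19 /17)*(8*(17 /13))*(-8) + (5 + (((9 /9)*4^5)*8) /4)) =25200/13 = 1938.46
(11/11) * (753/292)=753/292 = 2.58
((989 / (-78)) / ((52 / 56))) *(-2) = 13846/507 = 27.31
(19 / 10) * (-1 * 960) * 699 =-1274976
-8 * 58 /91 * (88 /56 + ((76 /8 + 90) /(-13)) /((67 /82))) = 22054848/554827 = 39.75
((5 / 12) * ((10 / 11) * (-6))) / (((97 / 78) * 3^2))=-650/3201 = -0.20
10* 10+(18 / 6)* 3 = 109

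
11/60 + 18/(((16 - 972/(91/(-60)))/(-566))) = -3435559/224160 = -15.33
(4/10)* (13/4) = 13/10 = 1.30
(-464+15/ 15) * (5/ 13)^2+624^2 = 65792969/169 = 389307.51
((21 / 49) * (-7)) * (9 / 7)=-3.86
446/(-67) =-446/67 = -6.66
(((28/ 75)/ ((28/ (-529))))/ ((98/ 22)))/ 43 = -5819/158025 = -0.04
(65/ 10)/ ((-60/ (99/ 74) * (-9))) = 0.02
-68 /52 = -1.31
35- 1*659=-624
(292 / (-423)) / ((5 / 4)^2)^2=-74752/264375 = -0.28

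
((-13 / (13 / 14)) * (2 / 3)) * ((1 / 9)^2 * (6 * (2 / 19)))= -112/1539 = -0.07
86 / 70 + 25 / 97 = 5046/3395 = 1.49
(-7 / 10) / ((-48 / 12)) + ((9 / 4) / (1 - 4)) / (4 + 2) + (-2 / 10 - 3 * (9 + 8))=-1023/20 = -51.15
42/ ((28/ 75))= 225/2 = 112.50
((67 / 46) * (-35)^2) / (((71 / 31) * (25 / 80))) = 4070920/1633 = 2492.91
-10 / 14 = -5/7 = -0.71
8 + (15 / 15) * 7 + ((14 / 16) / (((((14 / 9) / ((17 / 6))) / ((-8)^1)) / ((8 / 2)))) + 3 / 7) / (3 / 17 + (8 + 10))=8809/721 = 12.22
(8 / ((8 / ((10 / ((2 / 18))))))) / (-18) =-5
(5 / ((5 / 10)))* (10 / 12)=25/3 = 8.33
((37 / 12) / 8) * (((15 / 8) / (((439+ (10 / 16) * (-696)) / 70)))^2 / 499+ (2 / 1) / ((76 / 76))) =19651181/12263424 = 1.60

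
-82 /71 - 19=-1431/71 = -20.15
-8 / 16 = -1/2 = -0.50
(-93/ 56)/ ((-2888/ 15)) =1395/161728 = 0.01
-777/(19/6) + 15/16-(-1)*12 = -70659/304 = -232.43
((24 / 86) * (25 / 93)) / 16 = 25/5332 = 0.00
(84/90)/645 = 14/9675 = 0.00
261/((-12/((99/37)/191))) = -8613/28268 = -0.30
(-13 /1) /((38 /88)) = -30.11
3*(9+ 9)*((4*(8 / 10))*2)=1728/5 = 345.60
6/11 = 0.55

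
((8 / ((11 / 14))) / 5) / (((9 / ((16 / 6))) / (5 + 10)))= 896/99 = 9.05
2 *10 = 20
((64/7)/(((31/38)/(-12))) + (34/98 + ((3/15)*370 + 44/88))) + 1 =-178153/3038 = -58.64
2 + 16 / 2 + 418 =428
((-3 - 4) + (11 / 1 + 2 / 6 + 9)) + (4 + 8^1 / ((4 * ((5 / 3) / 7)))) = 386/15 = 25.73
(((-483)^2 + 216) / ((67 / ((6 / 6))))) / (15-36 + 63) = 77835/938 = 82.98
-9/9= -1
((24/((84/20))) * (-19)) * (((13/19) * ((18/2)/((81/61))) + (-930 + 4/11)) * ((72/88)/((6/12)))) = 139193840/847 = 164337.47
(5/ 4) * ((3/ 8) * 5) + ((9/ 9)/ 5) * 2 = 439/160 = 2.74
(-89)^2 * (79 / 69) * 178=111385102/69 = 1614276.84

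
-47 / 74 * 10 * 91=-21385/37 = -577.97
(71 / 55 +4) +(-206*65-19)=-737204/55 = -13403.71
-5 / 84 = -0.06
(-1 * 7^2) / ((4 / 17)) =-833/4 = -208.25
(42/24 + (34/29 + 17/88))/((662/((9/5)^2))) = 644031/42235600 = 0.02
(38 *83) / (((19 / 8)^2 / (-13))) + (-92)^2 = 1194.95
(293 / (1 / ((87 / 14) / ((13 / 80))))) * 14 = 2039280/13 = 156867.69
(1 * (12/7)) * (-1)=-12/7 = -1.71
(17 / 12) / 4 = 17/48 = 0.35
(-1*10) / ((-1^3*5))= 2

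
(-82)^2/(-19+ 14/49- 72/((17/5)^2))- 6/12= -27255763/100918 = -270.08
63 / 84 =3/4 = 0.75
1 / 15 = 0.07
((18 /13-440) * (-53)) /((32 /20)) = 755515/52 = 14529.13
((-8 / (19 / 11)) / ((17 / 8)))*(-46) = 32384/323 = 100.26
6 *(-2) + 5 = -7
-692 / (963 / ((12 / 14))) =-1384/2247 = -0.62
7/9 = 0.78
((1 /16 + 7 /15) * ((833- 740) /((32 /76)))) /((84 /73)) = 5460619/53760 = 101.57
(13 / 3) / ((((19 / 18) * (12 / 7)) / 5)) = 455/38 = 11.97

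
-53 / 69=-0.77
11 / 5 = 2.20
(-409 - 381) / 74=-395/37 = -10.68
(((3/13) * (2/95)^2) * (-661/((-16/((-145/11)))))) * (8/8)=-57507/1032460 = -0.06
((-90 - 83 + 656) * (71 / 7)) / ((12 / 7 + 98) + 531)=34293/4415 = 7.77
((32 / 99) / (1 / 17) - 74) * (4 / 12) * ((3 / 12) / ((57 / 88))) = -13564/1539 = -8.81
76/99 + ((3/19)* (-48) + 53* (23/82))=1242355/154242 = 8.05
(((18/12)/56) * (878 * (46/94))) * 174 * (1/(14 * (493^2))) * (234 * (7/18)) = 1181349/22058792 = 0.05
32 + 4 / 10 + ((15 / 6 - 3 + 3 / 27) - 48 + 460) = 39961/90 = 444.01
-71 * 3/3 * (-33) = 2343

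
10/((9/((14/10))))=14/9 = 1.56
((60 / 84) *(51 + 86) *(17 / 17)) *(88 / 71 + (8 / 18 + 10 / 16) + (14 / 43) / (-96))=694293395/3077424 = 225.61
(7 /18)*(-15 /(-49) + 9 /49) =4/21 = 0.19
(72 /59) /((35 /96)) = 3.35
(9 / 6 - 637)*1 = -1271/2 = -635.50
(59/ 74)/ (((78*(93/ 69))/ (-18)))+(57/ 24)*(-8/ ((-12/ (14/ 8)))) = 1885459/715728 = 2.63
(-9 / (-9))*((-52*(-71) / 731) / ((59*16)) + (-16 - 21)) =-6382169/172516 = -36.99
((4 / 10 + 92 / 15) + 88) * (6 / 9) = 2836/45 = 63.02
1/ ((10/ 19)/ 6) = 57/5 = 11.40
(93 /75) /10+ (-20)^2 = 100031/250 = 400.12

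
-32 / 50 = -16/25 = -0.64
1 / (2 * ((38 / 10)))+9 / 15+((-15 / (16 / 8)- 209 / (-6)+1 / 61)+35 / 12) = 718533/23180 = 31.00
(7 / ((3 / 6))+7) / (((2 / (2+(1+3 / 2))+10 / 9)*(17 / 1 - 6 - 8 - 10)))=-27/14 = -1.93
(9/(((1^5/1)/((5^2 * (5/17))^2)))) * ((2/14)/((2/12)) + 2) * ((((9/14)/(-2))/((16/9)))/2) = -56953125/453152 = -125.68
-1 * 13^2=-169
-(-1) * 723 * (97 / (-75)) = -23377/25 = -935.08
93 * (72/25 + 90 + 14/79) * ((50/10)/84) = 1424357/2765 = 515.14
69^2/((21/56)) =12696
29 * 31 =899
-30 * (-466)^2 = -6514680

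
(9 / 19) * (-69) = -621/19 = -32.68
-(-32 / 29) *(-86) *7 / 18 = -9632/261 = -36.90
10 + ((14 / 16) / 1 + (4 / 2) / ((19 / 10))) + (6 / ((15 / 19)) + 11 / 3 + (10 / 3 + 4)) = 23201/760 = 30.53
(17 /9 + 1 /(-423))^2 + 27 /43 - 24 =-16937897/854883 = -19.81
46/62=23/31 = 0.74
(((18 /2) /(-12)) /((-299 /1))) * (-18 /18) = -3/1196 = 0.00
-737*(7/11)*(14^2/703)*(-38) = 183848/37 = 4968.86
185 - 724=-539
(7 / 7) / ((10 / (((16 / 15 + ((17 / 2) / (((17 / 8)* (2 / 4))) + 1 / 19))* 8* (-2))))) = -20792/1425 = -14.59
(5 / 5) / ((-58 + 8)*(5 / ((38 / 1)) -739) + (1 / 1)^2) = 19/701944 = 0.00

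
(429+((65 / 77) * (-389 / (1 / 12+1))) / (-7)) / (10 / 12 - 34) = -14.24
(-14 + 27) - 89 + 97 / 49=-3627/49 = -74.02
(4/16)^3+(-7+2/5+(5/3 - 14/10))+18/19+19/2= 15065/3648 = 4.13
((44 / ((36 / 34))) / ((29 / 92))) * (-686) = -23603888/261 = -90436.35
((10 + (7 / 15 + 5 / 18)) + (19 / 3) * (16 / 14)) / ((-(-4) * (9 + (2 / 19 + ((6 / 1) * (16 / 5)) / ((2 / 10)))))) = 215251/5032440 = 0.04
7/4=1.75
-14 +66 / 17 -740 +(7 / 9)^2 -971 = -2369146/1377 = -1720.51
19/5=3.80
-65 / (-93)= 65/93 = 0.70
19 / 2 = 9.50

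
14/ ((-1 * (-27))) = 14/27 = 0.52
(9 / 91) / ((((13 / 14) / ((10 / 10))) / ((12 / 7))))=0.18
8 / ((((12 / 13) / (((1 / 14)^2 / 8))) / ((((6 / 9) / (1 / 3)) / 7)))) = 13/8232 = 0.00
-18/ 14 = -9/7 = -1.29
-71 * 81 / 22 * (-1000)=2875500/11 = 261409.09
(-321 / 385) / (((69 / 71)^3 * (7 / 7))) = -38296477/42158655 = -0.91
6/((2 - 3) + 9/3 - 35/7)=-2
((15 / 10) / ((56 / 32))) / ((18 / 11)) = 11/21 = 0.52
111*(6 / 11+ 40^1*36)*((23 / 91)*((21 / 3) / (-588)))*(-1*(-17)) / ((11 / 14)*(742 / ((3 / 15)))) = -114622041/40850810 = -2.81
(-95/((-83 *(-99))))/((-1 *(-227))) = -95/1865259 = 0.00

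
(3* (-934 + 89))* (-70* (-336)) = -59623200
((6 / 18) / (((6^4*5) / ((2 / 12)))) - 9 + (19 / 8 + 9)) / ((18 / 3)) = 277021/699840 = 0.40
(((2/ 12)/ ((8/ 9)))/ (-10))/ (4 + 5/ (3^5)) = -729/156320 = 0.00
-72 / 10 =-36/5 = -7.20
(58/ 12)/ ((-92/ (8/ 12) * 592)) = -29/490176 = 0.00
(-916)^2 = 839056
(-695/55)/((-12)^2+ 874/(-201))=-27939/308770 = -0.09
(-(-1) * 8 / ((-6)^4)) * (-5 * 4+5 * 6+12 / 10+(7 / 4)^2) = 1141/12960 = 0.09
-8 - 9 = -17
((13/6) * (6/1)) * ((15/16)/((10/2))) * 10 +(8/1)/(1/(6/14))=1557/56 = 27.80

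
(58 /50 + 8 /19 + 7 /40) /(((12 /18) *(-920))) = -20019/6992000 = 0.00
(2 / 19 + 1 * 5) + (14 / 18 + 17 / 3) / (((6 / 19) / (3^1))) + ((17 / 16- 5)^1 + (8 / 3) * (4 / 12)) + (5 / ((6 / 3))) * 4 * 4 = 103.28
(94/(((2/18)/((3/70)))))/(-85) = -1269/2975 = -0.43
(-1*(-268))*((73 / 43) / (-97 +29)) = -4891/731 = -6.69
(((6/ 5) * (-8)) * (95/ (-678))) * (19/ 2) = 1444/113 = 12.78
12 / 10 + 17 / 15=7/3 = 2.33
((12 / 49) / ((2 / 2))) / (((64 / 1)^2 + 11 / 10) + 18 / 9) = 120/2008559 = 0.00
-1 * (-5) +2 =7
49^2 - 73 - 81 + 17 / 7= 15746/7 = 2249.43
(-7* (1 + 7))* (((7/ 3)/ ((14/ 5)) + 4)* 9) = -2436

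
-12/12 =-1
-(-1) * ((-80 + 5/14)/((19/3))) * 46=-76935/133 = -578.46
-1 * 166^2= -27556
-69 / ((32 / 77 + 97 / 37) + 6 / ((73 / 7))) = -14350413/751327 = -19.10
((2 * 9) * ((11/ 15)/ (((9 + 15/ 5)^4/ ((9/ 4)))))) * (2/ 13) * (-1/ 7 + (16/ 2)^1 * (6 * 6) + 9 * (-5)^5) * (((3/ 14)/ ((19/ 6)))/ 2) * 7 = -321519/221312 = -1.45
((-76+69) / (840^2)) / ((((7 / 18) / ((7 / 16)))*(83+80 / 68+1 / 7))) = -17/128435200 = 0.00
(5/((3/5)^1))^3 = 15625/27 = 578.70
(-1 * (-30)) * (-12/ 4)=-90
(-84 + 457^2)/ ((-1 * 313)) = -208765/313 = -666.98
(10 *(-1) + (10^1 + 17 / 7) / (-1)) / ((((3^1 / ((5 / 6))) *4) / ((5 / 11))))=-3925/5544 = -0.71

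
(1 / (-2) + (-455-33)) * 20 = -9770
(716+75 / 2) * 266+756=201187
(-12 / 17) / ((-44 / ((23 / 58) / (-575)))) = -3/271150 = 0.00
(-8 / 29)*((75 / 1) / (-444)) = 50/1073 = 0.05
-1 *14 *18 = -252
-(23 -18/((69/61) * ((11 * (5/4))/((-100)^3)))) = -292805819/253 = -1157335.25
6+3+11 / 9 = 92/9 = 10.22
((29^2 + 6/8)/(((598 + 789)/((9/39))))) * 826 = 115.68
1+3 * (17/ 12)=5.25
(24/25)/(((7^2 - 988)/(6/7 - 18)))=192/10955 = 0.02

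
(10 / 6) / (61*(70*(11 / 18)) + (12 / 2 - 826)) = 3/3221 = 0.00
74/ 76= 37/38 = 0.97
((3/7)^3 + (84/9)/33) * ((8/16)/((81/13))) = 159601/5501034 = 0.03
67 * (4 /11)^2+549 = 557.86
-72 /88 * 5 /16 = -45/176 = -0.26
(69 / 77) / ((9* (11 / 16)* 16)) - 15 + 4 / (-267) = -1131192/75383 = -15.01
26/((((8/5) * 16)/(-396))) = -6435/16 = -402.19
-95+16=-79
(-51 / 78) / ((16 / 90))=-765/208 = -3.68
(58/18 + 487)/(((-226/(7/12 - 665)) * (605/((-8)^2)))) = 281415008/1845855 = 152.46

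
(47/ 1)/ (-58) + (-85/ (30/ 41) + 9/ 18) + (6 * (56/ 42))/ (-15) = -33933/290 = -117.01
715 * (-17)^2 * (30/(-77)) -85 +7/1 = -564096/7 = -80585.14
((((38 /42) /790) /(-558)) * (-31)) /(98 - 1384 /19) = 361/142740360 = 0.00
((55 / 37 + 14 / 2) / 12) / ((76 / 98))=7693/8436 = 0.91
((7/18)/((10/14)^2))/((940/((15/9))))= 343/253800 = 0.00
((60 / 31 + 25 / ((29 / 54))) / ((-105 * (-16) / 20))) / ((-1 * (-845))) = 1453/2127034 = 0.00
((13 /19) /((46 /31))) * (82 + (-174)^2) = 6117137/437 = 13998.03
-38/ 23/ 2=-19/23 = -0.83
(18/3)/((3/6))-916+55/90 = -16261/18 = -903.39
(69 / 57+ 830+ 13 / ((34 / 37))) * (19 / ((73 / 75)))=40957575/2482 = 16501.84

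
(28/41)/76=7/779 = 0.01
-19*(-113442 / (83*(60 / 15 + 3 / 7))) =15087786/2573 = 5863.89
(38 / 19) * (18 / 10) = 18/5 = 3.60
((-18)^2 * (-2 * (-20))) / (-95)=-2592/19 = -136.42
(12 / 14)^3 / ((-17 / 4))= -0.15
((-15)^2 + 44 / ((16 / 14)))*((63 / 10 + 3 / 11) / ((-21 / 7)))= -127007/220 = -577.30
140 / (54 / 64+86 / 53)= 56.76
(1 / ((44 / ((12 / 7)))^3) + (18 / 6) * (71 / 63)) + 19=30653011/1369599 = 22.38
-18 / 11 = -1.64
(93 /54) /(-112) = -31/2016 = -0.02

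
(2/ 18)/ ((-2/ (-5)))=5/18 = 0.28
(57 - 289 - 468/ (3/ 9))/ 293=-1636/293 = -5.58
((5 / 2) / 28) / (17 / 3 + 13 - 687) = -3/22456 = 0.00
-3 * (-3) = 9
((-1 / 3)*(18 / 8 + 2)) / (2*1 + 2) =-17/48 = -0.35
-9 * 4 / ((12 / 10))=-30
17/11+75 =842/11 = 76.55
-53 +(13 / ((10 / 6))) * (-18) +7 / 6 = -5767/30 = -192.23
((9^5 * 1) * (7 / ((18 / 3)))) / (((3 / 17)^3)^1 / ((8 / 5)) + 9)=7651.58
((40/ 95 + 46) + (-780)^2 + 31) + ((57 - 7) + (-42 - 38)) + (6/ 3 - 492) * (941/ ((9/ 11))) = 7676699/171 = 44892.98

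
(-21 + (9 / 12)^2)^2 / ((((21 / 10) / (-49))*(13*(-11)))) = 1247505/18304 = 68.15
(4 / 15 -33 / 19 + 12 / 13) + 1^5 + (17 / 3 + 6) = 44903/3705 = 12.12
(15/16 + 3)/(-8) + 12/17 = 465/2176 = 0.21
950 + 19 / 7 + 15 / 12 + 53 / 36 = 120385/126 = 955.44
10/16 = 5/8 = 0.62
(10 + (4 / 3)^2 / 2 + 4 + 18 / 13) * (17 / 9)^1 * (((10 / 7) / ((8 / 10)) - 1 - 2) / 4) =-9826/1053 = -9.33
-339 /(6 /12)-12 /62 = -678.19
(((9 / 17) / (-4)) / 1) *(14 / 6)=-21/68 = -0.31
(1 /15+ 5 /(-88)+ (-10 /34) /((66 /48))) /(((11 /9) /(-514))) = 3530409/41140 = 85.81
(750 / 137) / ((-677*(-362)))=375/16787569 = 0.00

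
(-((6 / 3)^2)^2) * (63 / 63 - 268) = 4272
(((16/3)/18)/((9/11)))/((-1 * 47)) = -88/11421 = -0.01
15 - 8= 7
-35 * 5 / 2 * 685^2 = -82114375/2 = -41057187.50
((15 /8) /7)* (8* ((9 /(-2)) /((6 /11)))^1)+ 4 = -383/28 = -13.68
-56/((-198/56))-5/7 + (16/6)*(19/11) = 1243/63 = 19.73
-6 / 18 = -1/3 = -0.33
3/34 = 0.09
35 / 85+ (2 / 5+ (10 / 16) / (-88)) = 48151/59840 = 0.80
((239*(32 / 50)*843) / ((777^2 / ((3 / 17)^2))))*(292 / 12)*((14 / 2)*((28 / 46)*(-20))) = -627533696/45498715 = -13.79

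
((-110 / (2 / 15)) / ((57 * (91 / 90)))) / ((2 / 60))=-742500/1729 = -429.44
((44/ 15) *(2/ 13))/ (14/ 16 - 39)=-704/59475 = -0.01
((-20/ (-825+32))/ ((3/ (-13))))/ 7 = -20/1281 = -0.02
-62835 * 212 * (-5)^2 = -333025500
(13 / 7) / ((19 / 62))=806/133 = 6.06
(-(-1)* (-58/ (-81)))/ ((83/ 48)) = 928/2241 = 0.41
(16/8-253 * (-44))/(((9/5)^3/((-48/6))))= -11134000/729 = -15272.98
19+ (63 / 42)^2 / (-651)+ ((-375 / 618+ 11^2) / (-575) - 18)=0.79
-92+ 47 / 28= -2529/28 = -90.32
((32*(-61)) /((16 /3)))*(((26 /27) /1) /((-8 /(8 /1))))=3172/9 = 352.44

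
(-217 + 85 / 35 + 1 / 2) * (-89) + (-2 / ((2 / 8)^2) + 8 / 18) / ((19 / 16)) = 45547727/2394 = 19025.78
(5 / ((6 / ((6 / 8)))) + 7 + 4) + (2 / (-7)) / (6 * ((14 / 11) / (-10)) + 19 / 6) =510963/44408 = 11.51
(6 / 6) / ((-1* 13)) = -1/13 = -0.08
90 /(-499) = -90/499 = -0.18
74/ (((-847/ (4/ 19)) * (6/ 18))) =-888/16093 = -0.06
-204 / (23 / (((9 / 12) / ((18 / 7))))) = -119/46 = -2.59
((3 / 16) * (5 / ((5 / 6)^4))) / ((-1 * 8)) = -243/1000 = -0.24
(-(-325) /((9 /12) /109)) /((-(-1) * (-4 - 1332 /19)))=-673075/1056 = -637.38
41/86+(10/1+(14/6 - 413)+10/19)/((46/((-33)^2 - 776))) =-306919121/112746 = -2722.22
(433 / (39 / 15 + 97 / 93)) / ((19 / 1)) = 201345/32186 = 6.26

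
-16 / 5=-3.20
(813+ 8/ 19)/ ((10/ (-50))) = -77275/19 = -4067.11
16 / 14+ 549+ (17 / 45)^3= 350956766/637875 = 550.20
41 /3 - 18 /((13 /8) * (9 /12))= -43/39 = -1.10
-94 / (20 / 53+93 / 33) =-54802/1863 = -29.42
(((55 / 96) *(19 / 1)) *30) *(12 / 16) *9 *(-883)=-124569225/64 = -1946394.14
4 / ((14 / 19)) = 38/7 = 5.43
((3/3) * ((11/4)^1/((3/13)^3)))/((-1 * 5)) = -24167/540 = -44.75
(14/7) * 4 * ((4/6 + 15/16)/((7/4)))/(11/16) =32/3 = 10.67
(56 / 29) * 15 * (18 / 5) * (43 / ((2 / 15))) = 975240/29 = 33628.97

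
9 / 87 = 3/29 = 0.10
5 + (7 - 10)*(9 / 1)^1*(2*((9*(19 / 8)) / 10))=-4417/40 = -110.42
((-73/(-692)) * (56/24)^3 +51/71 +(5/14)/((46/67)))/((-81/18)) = -0.57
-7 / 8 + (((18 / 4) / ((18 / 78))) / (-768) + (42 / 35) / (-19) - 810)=-39445267/48640 = -810.96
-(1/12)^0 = -1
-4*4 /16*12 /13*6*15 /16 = -135/26 = -5.19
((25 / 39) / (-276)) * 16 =-100/2691 = -0.04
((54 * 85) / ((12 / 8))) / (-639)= -340/71 = -4.79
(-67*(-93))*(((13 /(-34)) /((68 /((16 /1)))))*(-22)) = 3564132/289 = 12332.64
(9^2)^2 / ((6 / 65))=71077.50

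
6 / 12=0.50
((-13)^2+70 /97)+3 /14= 230773/1358 = 169.94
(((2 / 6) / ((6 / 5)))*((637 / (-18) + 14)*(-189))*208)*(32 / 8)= 2802800/3 = 934266.67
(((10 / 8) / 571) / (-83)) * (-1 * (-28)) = -35/47393 = 0.00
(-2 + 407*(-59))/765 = -1601/51 = -31.39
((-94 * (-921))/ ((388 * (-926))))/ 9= -14429/538932 = -0.03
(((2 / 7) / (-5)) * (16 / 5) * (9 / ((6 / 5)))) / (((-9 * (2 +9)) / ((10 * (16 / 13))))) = 512/3003 = 0.17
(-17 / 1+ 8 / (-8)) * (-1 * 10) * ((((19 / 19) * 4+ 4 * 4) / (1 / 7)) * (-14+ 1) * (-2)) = 655200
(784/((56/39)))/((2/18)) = 4914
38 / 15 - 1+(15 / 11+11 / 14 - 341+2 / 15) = -155779/462 = -337.18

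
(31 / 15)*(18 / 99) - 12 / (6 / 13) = -4228/165 = -25.62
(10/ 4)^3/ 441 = 125/3528 = 0.04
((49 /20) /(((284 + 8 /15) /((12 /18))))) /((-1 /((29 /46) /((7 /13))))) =-2639/392656 = -0.01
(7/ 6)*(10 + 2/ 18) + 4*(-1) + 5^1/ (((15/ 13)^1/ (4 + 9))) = 3463/54 = 64.13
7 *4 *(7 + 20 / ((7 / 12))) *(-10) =-11560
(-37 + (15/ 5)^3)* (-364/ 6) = 1820/3 = 606.67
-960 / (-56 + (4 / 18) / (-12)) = 10368/605 = 17.14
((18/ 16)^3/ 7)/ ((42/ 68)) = 4131/12544 = 0.33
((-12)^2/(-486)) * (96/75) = -256/675 = -0.38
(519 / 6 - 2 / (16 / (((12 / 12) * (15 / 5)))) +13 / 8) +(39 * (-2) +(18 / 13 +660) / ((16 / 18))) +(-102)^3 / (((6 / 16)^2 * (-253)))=201164115/6578 = 30581.35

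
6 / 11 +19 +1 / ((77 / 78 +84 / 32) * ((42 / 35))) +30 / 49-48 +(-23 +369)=318.39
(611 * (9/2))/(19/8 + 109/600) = 63450/59 = 1075.42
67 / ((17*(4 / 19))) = 1273/68 = 18.72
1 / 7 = 0.14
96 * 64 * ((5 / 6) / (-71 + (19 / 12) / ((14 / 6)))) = -143360/1969 = -72.81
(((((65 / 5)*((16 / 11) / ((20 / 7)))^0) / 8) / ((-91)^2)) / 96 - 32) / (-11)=15654911/5381376 = 2.91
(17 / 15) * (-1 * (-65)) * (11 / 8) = 2431/24 = 101.29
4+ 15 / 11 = 5.36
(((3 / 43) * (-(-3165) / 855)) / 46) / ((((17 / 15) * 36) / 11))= 11605/7666728 = 0.00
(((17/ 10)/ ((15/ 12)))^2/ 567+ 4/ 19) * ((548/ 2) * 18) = 788826272/748125 = 1054.40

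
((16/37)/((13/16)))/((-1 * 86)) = -128/20683 = -0.01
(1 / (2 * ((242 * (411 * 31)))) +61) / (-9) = -376165285/55499796 = -6.78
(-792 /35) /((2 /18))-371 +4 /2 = -572.66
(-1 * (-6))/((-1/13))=-78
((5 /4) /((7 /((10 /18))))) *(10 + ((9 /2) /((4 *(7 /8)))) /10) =3545/3528 = 1.00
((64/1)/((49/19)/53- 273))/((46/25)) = -402800/3160913 = -0.13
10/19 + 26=504/19 = 26.53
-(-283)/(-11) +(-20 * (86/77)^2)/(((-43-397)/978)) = 29.73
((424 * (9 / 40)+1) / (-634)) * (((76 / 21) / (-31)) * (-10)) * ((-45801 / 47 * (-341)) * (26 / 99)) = -692418064/44697 = -15491.38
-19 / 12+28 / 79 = -1165/948 = -1.23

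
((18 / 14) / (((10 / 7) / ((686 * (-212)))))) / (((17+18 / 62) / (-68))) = 172445994/335 = 514764.16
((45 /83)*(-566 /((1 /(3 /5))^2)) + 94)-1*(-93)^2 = -3596171/415 = -8665.47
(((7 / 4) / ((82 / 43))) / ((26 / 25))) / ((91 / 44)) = 11825/27716 = 0.43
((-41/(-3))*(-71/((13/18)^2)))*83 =-26094204/169 = -154403.57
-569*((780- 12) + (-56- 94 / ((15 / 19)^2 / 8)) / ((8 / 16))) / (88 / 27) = 306751.00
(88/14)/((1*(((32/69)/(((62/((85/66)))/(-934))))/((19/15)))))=-4917561/5557300 = -0.88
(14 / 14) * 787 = 787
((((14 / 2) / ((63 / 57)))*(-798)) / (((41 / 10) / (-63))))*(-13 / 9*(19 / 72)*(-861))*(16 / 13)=94105480/3 = 31368493.33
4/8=1/2 = 0.50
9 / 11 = 0.82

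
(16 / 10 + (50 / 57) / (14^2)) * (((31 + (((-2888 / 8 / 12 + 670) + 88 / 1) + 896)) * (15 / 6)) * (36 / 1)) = 127134481/532 = 238974.59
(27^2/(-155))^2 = 531441/24025 = 22.12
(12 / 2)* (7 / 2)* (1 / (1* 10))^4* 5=0.01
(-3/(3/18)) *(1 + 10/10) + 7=-29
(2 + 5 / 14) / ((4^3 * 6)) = 11/1792 = 0.01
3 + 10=13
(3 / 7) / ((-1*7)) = -3/49 = -0.06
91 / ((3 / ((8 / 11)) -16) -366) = -728/3023 = -0.24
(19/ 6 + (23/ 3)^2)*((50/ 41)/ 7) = 27875/2583 = 10.79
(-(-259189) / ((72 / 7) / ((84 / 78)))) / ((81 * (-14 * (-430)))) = 1814323/32600880 = 0.06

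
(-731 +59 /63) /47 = -45994/2961 = -15.53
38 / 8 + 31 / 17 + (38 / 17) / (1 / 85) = 13367/68 = 196.57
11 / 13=0.85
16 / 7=2.29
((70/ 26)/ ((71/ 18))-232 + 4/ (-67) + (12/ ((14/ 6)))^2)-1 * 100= -923996070/3030209 = -304.93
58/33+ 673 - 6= 22069/33 = 668.76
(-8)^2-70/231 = 2102/33 = 63.70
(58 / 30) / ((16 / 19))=551/240 = 2.30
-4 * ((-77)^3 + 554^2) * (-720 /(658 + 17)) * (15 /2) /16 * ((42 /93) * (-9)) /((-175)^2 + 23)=3141957/79174 = 39.68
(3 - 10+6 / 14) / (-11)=46/77 = 0.60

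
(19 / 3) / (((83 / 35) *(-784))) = -95/27888 = 0.00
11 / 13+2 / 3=59/39 = 1.51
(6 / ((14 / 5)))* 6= 90/7 = 12.86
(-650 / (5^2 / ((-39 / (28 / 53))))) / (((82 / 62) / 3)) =2499003/574 = 4353.66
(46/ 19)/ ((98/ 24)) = 552/931 = 0.59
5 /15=1/3 = 0.33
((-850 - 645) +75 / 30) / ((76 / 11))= -32835/152 = -216.02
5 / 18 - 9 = -157/18 = -8.72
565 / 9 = 62.78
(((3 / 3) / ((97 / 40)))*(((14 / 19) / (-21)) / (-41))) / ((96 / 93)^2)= 4805/14508096 = 0.00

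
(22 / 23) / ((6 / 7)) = 77/69 = 1.12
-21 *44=-924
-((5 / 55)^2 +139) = -16820/121 = -139.01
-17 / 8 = -2.12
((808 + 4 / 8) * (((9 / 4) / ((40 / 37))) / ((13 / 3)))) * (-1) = -1615383/4160 = -388.31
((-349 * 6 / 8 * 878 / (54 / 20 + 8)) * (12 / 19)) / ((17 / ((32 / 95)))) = -176499072/656659 = -268.78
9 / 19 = 0.47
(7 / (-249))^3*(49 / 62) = -16807/957171438 = 0.00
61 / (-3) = -61/3 = -20.33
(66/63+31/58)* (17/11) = 32759/13398 = 2.45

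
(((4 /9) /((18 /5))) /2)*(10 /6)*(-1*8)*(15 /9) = -1000/729 = -1.37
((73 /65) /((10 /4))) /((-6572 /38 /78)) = -8322/41075 = -0.20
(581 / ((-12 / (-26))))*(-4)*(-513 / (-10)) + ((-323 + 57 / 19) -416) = -1295243/5 = -259048.60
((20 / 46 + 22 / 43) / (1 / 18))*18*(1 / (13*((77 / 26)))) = 606528/76153 = 7.96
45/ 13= 3.46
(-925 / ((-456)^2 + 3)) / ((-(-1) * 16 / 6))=-925/554504 = 0.00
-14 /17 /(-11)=14/187 = 0.07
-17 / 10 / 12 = -17/120 = -0.14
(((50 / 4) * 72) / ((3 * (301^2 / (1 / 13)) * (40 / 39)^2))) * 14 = 351/103544 = 0.00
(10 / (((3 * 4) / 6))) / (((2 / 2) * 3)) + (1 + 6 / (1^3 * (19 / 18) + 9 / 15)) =2812/447 = 6.29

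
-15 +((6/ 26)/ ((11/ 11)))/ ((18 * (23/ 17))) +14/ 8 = -47507/3588 = -13.24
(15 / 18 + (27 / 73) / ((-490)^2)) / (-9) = -43818331/473237100 = -0.09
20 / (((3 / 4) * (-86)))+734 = 94646/129 = 733.69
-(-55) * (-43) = -2365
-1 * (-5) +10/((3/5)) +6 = 27.67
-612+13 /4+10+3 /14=-16759/28 = -598.54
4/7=0.57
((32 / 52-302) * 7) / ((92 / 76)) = -521094/299 = -1742.79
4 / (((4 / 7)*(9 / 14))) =98/9 = 10.89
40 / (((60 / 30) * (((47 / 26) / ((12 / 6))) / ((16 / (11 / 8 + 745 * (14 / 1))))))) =133120/3922197 = 0.03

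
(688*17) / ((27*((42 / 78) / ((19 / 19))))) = 152048/189 = 804.49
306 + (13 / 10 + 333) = 6403/10 = 640.30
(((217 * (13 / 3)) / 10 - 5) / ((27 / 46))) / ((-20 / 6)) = -61433/1350 = -45.51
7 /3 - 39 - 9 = -137/3 = -45.67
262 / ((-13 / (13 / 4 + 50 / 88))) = -11004/143 = -76.95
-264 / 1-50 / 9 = -269.56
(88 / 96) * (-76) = -69.67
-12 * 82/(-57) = 328/19 = 17.26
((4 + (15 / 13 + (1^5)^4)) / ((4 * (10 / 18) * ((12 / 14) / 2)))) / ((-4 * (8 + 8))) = -21/208 = -0.10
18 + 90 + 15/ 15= 109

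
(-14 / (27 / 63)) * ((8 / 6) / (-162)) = 196/729 = 0.27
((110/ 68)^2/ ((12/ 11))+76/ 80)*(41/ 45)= 9522947/3121200 = 3.05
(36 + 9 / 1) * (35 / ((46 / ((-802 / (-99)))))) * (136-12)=8701700/253 = 34394.07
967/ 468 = 2.07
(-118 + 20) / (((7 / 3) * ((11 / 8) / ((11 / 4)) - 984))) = 12/281 = 0.04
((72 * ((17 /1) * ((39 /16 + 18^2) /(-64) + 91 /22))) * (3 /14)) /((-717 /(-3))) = -1.06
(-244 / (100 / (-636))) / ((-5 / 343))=-13307028/125 = -106456.22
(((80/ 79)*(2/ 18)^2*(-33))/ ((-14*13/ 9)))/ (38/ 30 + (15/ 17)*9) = 9350/4219943 = 0.00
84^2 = 7056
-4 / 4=-1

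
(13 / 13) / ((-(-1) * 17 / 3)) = 3/17 = 0.18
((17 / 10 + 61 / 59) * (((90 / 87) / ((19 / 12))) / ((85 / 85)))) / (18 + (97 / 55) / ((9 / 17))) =28743660/343262531 = 0.08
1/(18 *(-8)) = -1/144 = -0.01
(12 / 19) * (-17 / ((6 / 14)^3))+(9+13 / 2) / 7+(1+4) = -309265/2394 = -129.18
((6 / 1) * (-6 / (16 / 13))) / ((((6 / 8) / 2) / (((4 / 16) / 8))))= -39/16 = -2.44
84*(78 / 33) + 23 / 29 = 199.34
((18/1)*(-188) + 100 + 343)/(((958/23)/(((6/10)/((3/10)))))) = -67643/479 = -141.22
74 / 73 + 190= 13944/73 = 191.01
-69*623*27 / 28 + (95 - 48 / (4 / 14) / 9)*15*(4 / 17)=-2800399/68 = -41182.34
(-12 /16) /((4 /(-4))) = 3/4 = 0.75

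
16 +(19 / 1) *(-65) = -1219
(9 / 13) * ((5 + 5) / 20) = 9/26 = 0.35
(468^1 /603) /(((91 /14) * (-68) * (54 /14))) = -14/30753 = 0.00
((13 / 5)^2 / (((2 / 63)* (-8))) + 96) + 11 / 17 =476201/6800 = 70.03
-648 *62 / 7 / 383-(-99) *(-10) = -2694366/2681 = -1004.99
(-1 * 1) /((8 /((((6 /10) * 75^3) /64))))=-253125/512 = -494.38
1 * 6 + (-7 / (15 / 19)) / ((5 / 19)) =-2077/75 = -27.69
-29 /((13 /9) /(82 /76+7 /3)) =-33843/494 = -68.51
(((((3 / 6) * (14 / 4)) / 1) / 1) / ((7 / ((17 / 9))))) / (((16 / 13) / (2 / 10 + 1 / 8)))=2873/23040 = 0.12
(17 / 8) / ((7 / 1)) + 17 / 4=255/56 = 4.55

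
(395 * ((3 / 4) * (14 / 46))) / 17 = 8295/1564 = 5.30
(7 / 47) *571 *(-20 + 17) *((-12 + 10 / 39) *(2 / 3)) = 3661252/1833 = 1997.41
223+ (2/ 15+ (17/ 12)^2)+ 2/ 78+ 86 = 2912513/9360 = 311.17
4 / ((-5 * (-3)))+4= 64/15 = 4.27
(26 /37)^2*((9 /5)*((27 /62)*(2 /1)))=164268/212195 = 0.77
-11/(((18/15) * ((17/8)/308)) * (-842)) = 33880/21471 = 1.58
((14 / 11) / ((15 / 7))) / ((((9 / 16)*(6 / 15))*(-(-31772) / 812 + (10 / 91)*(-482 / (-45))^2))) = 0.05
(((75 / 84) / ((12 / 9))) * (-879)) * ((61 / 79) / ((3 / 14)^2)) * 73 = -228327575/316 = -722555.62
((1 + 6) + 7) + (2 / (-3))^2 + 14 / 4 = 323/18 = 17.94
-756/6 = -126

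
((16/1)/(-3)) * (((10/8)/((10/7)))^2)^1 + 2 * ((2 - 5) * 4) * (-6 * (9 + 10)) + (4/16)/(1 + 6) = 57371/21 = 2731.95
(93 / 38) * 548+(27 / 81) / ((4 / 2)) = 152911/114 = 1341.32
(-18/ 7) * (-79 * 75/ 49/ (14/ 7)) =53325/343 = 155.47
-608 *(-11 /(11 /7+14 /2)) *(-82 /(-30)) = 479864/225 = 2132.73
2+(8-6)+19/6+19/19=49/6 = 8.17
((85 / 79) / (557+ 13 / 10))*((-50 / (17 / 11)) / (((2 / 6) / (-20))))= 550000/147019 = 3.74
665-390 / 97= 64115/97 = 660.98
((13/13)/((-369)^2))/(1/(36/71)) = 4/1074159 = 0.00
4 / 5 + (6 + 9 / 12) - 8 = -9/20 = -0.45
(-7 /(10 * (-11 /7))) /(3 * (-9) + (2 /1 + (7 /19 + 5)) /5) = -931/53350 = -0.02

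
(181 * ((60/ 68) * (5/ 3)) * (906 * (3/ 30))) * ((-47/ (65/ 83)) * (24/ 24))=-319854693/221 = -1447306.30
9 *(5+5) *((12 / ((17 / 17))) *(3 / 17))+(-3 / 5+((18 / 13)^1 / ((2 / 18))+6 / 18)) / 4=1283813/6630 = 193.64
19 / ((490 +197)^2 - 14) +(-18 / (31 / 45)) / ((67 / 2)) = -764527637/980250535 = -0.78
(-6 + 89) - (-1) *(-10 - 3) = 70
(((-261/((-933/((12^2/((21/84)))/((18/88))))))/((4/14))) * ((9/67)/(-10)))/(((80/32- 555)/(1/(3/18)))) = 46303488/115124425 = 0.40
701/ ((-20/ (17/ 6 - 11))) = 34349/120 = 286.24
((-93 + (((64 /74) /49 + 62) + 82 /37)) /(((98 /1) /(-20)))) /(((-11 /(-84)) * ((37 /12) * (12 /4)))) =4.85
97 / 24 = 4.04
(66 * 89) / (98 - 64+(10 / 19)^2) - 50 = 750907/6187 = 121.37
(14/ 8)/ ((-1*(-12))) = 7/48 = 0.15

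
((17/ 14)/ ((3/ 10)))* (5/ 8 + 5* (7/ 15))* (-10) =-30175/252 = -119.74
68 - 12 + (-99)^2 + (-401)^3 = -64471344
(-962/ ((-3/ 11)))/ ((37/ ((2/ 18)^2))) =286/243 = 1.18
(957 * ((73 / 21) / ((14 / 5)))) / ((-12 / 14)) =-116435/84 = -1386.13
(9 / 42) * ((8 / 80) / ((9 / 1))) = 1/420 = 0.00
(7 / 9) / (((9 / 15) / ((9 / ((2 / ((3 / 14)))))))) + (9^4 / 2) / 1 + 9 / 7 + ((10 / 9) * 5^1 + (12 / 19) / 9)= 15746111/4788 = 3288.66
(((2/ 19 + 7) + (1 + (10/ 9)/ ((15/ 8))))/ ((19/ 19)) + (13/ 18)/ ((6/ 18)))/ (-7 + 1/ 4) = -22294/13851 = -1.61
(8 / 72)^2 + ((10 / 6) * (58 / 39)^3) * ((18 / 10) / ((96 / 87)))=6374317/711828 = 8.95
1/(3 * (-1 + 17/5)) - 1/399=653/4788 = 0.14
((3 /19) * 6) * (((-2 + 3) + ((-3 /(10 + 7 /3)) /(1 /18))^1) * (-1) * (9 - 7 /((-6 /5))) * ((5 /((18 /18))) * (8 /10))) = 133500/703 = 189.90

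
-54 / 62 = -27/31 = -0.87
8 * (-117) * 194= -181584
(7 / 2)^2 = 12.25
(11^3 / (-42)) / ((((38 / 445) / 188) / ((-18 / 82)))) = 83513595/5453 = 15315.17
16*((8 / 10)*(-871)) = -55744/5 = -11148.80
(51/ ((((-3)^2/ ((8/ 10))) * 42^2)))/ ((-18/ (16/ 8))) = -17/59535 = 0.00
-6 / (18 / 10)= -10/3 = -3.33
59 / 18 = 3.28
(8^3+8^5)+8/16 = 66561/2 = 33280.50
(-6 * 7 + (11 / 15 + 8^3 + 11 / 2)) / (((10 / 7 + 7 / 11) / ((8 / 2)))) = 2200198/2385 = 922.51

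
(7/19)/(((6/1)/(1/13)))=7/1482 = 0.00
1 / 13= 0.08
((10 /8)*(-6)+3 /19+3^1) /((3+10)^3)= -165/83486 = 0.00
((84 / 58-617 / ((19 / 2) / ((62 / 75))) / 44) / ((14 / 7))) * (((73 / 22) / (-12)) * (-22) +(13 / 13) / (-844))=725669/1046349 = 0.69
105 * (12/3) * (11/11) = 420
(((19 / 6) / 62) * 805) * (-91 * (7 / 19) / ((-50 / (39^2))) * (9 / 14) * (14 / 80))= 467967591/99200 = 4717.42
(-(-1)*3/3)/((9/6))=2/3 = 0.67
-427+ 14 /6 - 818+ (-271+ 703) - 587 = -1397.67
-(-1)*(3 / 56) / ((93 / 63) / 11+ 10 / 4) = 99/4868 = 0.02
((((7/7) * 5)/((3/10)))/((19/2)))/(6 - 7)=-100/57 = -1.75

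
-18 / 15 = -6/5 = -1.20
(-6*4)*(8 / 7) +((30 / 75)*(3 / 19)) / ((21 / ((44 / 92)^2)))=-9648718/351785 = -27.43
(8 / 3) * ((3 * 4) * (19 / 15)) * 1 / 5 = 608/75 = 8.11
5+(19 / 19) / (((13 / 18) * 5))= 343/65 = 5.28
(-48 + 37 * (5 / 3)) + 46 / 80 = 1709/120 = 14.24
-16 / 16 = -1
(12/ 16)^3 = 27/64 = 0.42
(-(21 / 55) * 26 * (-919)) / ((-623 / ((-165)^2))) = -35482590/89 = -398680.79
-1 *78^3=-474552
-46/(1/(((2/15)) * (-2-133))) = 828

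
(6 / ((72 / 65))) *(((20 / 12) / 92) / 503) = 325/1665936 = 0.00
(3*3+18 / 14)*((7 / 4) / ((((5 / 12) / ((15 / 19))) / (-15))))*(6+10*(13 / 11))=-1905120/209 = -9115.41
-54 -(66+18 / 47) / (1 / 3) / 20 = -3006/47 = -63.96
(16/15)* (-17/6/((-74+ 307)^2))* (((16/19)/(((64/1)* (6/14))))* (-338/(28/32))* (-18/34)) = -5408/15472365 = 0.00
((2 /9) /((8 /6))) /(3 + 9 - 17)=-1/30 = -0.03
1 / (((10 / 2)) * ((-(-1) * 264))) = 1/1320 = 0.00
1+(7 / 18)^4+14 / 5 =2006549/524880 = 3.82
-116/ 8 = -29/2 = -14.50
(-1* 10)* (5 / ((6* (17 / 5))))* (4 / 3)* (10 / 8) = -625/153 = -4.08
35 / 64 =0.55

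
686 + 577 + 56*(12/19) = 24669/19 = 1298.37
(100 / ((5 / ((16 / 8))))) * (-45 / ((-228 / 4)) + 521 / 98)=227380/931 = 244.23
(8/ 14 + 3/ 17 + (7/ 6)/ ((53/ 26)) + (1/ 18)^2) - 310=-630770933/2043468 = -308.68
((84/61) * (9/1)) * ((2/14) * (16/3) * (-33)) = -311.61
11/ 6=1.83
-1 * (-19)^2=-361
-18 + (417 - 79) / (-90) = -979/45 = -21.76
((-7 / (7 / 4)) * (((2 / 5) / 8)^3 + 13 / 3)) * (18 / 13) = -312009/13000 = -24.00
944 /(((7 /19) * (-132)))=-4484/231 = -19.41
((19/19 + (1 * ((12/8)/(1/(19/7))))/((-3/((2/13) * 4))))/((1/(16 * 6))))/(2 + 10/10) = 480/91 = 5.27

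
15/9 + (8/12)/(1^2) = 7/3 = 2.33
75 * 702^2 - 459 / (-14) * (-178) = 258681249/7 = 36954464.14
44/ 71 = 0.62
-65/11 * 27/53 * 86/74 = -75465/21571 = -3.50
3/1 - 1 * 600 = -597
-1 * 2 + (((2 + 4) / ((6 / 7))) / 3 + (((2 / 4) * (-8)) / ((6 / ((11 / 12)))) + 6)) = 5.72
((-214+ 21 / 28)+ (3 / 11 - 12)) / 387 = -9899/17028 = -0.58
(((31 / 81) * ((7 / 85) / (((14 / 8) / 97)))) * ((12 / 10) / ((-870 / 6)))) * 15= -24056/110925 = -0.22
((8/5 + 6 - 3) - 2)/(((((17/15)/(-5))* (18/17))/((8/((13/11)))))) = -220/3 = -73.33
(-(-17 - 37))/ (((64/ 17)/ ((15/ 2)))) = 6885/64 = 107.58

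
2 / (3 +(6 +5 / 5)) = 0.20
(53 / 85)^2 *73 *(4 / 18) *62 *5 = 25427068/13005 = 1955.18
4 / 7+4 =32/7 = 4.57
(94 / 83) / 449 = 94/37267 = 0.00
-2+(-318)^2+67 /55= 5561777/55 = 101123.22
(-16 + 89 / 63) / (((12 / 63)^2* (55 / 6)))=-19299/440 = -43.86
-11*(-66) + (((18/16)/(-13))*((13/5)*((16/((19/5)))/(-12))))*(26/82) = 1131147/1558 = 726.03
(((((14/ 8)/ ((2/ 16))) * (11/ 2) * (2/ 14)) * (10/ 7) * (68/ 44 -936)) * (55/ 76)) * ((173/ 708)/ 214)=-25738075/2121168 = -12.13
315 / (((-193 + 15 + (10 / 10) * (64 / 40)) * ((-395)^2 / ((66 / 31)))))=-33/1354297 = 0.00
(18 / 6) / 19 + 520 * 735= 7261803/19 = 382200.16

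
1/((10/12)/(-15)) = -18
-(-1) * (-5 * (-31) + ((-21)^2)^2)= 194636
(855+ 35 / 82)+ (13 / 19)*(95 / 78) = 105320/123 = 856.26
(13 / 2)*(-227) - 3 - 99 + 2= -3151/2 = -1575.50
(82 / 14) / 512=41/3584 = 0.01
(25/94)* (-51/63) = -425/1974 = -0.22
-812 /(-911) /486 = 406/221373 = 0.00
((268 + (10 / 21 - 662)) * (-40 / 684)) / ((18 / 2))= 82640/32319 = 2.56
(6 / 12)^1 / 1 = 1/2 = 0.50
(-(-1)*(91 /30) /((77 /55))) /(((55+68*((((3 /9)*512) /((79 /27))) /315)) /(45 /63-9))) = -148915/560673 = -0.27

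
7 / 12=0.58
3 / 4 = 0.75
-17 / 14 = -1.21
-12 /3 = -4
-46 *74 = -3404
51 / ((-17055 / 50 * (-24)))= 85/13644 = 0.01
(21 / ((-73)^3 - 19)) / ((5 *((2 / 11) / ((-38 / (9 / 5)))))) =1463/1167108 = 0.00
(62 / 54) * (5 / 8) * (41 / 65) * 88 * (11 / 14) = 31.30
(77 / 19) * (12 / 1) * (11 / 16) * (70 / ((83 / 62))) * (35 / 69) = 32164825/36271 = 886.79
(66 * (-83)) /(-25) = 5478/25 = 219.12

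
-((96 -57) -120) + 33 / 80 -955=-69887/80 = -873.59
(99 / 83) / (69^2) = 11/43907 = 0.00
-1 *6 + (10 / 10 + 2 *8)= 11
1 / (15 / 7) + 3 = 52/15 = 3.47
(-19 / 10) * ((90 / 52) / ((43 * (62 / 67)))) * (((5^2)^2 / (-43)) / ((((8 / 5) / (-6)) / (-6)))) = 322228125/11922352 = 27.03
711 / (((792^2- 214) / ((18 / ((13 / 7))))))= 44793/4075825 = 0.01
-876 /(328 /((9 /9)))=-2.67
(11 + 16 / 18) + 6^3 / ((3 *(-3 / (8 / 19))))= 305/171 = 1.78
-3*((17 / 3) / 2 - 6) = 19/2 = 9.50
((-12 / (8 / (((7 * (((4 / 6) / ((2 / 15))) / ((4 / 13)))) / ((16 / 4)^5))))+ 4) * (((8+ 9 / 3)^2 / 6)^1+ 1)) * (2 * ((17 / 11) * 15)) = 3761.93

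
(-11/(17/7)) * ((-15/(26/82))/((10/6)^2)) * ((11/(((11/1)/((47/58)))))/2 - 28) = -272850039/128180 = -2128.65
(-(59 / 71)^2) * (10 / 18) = -0.38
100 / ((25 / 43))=172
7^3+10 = 353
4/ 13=0.31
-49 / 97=-0.51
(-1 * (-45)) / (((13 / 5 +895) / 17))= 75/88 = 0.85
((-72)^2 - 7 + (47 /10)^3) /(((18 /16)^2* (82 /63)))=147863044/46125 = 3205.70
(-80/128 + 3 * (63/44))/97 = 0.04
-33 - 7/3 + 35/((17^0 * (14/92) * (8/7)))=1991/12 = 165.92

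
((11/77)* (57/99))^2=0.01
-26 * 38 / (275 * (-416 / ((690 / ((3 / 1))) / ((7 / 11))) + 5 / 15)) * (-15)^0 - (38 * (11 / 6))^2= -677097167/139635 = -4849.05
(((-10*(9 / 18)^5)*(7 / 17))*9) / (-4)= 315/1088 = 0.29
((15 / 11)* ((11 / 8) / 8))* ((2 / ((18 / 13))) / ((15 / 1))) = 13/576 = 0.02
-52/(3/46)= -2392/3 = -797.33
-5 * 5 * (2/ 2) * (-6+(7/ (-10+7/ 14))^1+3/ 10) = 160.92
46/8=23/4 = 5.75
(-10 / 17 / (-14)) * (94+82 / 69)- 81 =-77.00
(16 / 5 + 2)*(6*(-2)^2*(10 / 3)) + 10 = 426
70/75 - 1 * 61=-901/15 = -60.07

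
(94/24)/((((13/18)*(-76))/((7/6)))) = -329/3952 = -0.08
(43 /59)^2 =1849/3481 = 0.53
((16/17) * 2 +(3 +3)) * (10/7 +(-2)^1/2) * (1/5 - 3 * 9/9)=-804/85 = -9.46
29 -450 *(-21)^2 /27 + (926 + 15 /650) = -831347/130 = -6394.98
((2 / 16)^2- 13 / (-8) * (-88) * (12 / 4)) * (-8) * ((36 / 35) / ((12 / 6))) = 49419/28 = 1764.96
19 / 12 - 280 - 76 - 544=-10781/12 = -898.42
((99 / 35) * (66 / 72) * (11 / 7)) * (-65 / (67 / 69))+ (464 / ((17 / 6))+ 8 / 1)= -22543817/223244 = -100.98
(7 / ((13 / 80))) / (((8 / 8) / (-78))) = -3360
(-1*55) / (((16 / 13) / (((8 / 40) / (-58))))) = 143/928 = 0.15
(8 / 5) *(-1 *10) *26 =-416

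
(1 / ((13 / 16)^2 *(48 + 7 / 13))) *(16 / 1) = 4096/8203 = 0.50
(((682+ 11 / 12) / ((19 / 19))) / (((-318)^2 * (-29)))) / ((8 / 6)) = -8195/46921536 = 0.00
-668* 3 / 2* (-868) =869736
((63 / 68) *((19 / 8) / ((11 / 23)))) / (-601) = -0.01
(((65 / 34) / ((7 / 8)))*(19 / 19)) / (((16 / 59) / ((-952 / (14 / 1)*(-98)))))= 53690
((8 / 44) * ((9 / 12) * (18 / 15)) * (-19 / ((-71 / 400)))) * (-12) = -164160/781 = -210.19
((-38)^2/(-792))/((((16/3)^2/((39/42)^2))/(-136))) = 1037153/137984 = 7.52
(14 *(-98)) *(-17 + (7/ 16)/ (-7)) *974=45602193/2 = 22801096.50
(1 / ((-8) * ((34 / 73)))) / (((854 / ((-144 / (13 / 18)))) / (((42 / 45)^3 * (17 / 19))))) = 85848/1883375 = 0.05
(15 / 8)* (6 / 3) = 15/4 = 3.75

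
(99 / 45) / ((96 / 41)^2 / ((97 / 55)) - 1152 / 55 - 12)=-19729897/267580884 = -0.07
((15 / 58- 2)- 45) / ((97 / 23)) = -62353/5626 = -11.08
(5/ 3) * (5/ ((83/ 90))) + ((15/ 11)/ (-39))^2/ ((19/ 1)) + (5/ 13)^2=296170750/32248073 = 9.18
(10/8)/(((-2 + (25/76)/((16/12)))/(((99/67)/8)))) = -9405/71422 = -0.13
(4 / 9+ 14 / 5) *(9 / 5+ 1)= 2044/225 = 9.08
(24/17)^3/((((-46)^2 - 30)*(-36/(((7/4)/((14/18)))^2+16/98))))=-2892/14769923 = 0.00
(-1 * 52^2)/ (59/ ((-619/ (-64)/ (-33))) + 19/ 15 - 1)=482820/35897 = 13.45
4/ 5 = 0.80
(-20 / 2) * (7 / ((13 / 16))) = -1120/13 = -86.15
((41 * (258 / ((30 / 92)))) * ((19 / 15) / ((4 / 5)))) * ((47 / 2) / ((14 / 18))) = 108630771/70 = 1551868.16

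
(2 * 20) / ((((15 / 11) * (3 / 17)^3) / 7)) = 37363.06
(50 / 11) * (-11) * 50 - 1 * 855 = -3355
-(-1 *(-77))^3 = -456533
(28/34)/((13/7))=98/221 = 0.44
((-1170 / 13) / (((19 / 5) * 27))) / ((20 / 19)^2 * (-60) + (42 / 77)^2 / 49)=2816275/213424506 = 0.01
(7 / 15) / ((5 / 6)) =14/25 = 0.56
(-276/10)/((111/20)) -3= -7.97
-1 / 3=-0.33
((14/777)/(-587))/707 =-2/46065999 = 0.00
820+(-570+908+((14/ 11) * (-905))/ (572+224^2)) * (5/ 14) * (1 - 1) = 820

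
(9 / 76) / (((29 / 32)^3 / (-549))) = -40476672/463391 = -87.35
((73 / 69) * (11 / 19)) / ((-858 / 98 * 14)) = -511/102258 = 0.00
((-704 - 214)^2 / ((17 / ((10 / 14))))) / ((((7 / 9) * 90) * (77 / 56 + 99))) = 198288/39347 = 5.04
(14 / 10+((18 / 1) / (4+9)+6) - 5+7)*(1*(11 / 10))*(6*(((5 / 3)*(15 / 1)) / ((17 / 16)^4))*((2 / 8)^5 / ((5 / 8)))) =11844096/5428865 = 2.18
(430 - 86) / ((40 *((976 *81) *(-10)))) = -43/3952800 = 0.00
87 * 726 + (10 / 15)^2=63162.44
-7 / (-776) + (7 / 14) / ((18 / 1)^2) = 83/7857 = 0.01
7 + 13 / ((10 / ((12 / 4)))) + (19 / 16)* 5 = 1347/80 = 16.84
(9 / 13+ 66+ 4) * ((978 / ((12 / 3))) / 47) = 449391/1222 = 367.75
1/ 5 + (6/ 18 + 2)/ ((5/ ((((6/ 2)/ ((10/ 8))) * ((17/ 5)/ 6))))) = 313/375 = 0.83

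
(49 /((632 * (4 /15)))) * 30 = 8.72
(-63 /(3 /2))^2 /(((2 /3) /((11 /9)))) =3234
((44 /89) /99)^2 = 16/641601 = 0.00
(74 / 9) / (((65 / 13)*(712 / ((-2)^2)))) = 37/4005 = 0.01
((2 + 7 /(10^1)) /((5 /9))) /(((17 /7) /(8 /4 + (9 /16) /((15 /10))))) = 32319/6800 = 4.75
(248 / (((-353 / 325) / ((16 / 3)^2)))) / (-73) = 20633600/231921 = 88.97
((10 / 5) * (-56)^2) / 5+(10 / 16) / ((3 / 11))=150803/120 = 1256.69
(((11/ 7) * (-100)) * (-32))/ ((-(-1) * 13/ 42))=211200/13 = 16246.15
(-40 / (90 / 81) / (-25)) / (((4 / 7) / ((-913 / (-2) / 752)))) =57519/37600 = 1.53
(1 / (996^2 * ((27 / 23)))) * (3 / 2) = 23/17856288 = 0.00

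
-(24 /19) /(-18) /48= 1/684 = 0.00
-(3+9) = -12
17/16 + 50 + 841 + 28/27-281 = 264427/432 = 612.10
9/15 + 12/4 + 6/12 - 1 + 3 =61/10 = 6.10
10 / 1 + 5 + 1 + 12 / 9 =52/3 = 17.33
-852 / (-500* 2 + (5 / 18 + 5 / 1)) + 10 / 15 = 81818/53715 = 1.52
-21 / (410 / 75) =-315/82 = -3.84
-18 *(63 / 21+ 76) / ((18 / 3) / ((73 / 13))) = -17301/13 = -1330.85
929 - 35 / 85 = 15786/17 = 928.59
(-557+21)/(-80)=67/10 = 6.70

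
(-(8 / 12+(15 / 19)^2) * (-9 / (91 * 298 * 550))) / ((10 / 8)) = 381/611849875 = 0.00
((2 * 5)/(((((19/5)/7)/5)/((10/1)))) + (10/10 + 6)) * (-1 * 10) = -176330/19 = -9280.53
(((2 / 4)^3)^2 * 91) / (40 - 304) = -91/16896 = -0.01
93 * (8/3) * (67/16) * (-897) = -1863069/2 = -931534.50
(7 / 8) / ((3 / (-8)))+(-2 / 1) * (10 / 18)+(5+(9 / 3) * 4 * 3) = 338/9 = 37.56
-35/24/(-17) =35/408 = 0.09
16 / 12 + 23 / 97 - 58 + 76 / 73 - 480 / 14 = -13334639/148701 = -89.67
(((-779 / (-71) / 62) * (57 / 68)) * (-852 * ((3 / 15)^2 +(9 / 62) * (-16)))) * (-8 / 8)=-235646721/816850 = -288.48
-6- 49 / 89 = -583/89 = -6.55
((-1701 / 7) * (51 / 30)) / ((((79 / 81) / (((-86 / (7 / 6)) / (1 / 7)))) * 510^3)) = 94041/57077500 = 0.00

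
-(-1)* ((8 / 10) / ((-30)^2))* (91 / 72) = 91/81000 = 0.00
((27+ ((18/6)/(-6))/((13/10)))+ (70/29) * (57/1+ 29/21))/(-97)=-189482/109707 = -1.73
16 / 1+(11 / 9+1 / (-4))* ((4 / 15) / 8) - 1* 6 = 2167/216 = 10.03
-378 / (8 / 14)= -1323/2 = -661.50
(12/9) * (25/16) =25/12 = 2.08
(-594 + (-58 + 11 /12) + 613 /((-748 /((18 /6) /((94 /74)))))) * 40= -688725860/26367 = -26120.75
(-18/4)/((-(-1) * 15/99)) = -297/10 = -29.70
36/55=0.65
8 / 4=2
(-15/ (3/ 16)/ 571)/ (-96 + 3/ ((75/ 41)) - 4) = 2000/1404089 = 0.00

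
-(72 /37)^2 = -5184/1369 = -3.79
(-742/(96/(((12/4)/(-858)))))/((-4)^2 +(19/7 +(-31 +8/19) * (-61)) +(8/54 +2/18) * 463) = 8379/621352160 = 0.00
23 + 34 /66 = 776/33 = 23.52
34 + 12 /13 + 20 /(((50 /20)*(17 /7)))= 38.22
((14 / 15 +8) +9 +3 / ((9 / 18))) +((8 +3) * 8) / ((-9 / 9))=-961/15 = -64.07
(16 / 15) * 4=64/15 = 4.27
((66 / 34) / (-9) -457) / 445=-262/255 = -1.03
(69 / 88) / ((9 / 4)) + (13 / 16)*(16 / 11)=101/66 = 1.53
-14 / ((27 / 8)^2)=-896/729 = -1.23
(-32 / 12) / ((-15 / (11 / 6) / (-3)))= -44/45 = -0.98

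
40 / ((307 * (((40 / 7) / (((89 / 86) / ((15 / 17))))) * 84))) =1513/4752360 = 0.00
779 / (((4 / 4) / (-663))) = -516477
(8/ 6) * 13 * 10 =520/3 = 173.33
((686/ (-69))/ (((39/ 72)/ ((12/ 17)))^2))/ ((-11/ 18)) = 341397504/12356773 = 27.63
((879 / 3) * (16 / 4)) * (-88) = -103136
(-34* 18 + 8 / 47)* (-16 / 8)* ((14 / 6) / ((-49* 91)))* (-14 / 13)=0.69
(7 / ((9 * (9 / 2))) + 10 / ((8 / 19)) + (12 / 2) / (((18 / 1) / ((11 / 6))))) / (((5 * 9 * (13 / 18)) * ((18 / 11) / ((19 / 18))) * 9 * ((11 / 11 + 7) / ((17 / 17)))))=1661341/245643840 = 0.01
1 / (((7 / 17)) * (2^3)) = 17/56 = 0.30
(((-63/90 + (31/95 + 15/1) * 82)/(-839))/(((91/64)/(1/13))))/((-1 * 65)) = 1090976/875559425 = 0.00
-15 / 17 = -0.88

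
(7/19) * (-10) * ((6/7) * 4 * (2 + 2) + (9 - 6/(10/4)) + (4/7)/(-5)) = -1414/19 = -74.42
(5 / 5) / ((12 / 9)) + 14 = 59/4 = 14.75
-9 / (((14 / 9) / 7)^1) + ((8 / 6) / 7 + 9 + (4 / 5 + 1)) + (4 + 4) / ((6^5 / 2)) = -250961/8505 = -29.51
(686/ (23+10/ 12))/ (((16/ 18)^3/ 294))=110270727/9152 = 12048.81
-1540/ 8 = -385/2 = -192.50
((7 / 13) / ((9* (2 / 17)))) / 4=119/936 = 0.13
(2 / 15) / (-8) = -1/60 = -0.02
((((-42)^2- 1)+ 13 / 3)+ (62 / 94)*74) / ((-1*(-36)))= 64019/1269 = 50.45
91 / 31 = 2.94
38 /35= 1.09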